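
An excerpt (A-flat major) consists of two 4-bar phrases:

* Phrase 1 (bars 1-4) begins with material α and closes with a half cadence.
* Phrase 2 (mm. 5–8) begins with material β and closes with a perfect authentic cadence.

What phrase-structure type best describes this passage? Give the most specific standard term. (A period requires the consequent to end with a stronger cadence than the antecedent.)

Phrase 1 ends with a half cadence (weaker) and phrase 2 with a perfect authentic cadence (stronger): antecedent + consequent = a period.
The two phrases open with different material (α / β), so the period is contrasting.

contrasting period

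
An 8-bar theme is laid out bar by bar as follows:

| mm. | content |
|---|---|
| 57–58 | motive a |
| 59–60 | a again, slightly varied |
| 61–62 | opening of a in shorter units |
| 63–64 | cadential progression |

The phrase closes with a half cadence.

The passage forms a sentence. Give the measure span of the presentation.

measures 57–60

The presentation of a sentence is the basic idea (mm. 57–58) plus its repetition (mm. 59-60); the presentation is therefore measures 57–60.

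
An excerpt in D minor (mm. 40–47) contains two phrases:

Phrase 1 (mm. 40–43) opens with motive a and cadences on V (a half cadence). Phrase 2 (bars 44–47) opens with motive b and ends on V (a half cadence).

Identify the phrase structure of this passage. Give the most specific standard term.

The second phrase closes with a half cadence, which is not stronger than the first phrase's half cadence; without a weak→strong cadential pair there is no antecedent–consequent relationship, so this is a phrase group rather than a period.

phrase group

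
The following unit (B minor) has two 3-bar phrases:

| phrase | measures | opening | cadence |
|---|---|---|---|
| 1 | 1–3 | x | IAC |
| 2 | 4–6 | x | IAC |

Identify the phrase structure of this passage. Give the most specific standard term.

Both phrases have the same opening (x) and the same cadence (imperfect authentic cadence): the second is a restatement, not a consequent, so this is a repeated phrase rather than a period.

repeated phrase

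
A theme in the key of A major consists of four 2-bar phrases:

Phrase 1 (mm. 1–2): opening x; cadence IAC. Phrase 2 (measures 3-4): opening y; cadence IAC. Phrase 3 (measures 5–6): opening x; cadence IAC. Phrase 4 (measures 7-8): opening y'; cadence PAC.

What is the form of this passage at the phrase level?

Four phrases in two halves: the first half (mm. 1-4) ends with an imperfect authentic cadence, the second (mm. 5-8) with a perfect authentic cadence — a large antecedent–consequent pair, i.e. a double period.
Phrase 3 begins with the same material as phrase 1, making it parallel.

parallel double period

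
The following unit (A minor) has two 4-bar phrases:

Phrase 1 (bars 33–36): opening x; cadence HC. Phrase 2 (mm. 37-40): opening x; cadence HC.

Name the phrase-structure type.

repeated phrase

Both phrases have the same opening (x) and the same cadence (half cadence): the second is a restatement, not a consequent, so this is a repeated phrase rather than a period.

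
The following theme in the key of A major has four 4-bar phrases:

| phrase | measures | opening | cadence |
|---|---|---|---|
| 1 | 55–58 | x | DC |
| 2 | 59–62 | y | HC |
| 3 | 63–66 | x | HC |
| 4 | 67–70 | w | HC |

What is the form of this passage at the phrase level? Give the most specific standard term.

phrase group

Phrase 4 ends with a half cadence, no stronger than phrase 2's half cadence, so the four phrases do not form a double period; nor do phrases 3–4 duplicate 1–2, so it is not a repeated period. With no phrase reaching a conclusive cadence, the passage is a phrase group.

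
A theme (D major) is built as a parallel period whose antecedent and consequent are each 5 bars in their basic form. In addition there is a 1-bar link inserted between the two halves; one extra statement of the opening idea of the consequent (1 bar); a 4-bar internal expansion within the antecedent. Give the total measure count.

Basic parallel period: 5 + 5 = 10 bars.
10 (basic form) + 1 (link) + 1 (extra statement) + 4 (internal expansion) = 16.

16 measures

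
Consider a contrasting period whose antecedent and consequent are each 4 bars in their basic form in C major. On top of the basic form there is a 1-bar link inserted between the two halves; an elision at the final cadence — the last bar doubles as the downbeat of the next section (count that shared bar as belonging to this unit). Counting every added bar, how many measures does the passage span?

9 measures

Basic contrasting period: 4 + 4 = 8 bars.
8 (basic form) + 1 (link) = 9.
The elision shares a bar with the next section but does not change this unit's count.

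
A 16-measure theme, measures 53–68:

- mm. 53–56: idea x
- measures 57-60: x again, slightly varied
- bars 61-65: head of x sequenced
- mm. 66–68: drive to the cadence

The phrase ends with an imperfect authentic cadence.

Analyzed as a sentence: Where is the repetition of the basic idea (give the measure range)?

The presentation of a sentence is the basic idea (mm. 53–56) plus its repetition (mm. 57–60); the repetition of the basic idea is therefore bars 57–60.

measures 57–60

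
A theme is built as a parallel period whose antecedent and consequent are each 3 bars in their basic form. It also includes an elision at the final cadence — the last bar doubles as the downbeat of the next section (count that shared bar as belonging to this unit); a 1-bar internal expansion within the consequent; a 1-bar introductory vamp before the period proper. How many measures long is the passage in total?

Basic parallel period: 3 + 3 = 6 bars.
6 (basic form) + 1 (internal expansion) + 1 (introduction) = 8.
The elision shares a bar with the next section but does not change this unit's count.

8 measures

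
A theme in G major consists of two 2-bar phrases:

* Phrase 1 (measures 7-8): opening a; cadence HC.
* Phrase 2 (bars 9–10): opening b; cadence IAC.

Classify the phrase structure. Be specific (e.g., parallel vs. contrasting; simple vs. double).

contrasting period

Phrase 1 ends with a half cadence (weaker) and phrase 2 with an imperfect authentic cadence (stronger): antecedent + consequent = a period.
The two phrases open with different material (a / b), so the period is contrasting.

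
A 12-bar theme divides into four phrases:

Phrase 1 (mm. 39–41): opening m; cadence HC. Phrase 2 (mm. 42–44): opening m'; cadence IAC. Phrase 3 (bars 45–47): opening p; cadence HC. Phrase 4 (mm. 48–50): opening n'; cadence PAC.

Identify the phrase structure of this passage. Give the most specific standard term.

contrasting double period

Four phrases in two halves: the first half (bars 39-44) ends with an imperfect authentic cadence, the second (bars 45–50) with a perfect authentic cadence — a large antecedent–consequent pair, i.e. a double period.
Phrase 3 begins with different material from phrase 1, making it contrasting.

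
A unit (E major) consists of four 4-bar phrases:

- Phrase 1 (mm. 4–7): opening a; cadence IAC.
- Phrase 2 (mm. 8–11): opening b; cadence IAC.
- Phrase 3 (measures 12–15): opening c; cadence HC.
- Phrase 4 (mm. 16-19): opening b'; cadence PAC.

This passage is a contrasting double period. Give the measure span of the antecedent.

measures 4–11

In a double period the four phrases pair into a large antecedent (phrases 1–2, ending imperfect authentic cadence) and a large consequent (phrases 3–4, ending perfect authentic cadence). The antecedent spans mm. 4–11.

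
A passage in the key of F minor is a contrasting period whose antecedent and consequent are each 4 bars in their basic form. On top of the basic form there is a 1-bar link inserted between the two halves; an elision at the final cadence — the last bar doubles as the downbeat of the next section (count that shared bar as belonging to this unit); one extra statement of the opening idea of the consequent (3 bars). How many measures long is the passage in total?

12 measures

Basic contrasting period: 4 + 4 = 8 bars.
8 (basic form) + 1 (link) + 3 (extra statement) = 12.
The elision shares a bar with the next section but does not change this unit's count.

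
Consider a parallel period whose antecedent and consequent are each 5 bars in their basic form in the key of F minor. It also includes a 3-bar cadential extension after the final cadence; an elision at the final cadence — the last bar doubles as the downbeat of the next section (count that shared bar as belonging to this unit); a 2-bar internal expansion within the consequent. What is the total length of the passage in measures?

Basic parallel period: 5 + 5 = 10 bars.
10 (basic form) + 3 (cadential extension) + 2 (internal expansion) = 15.
The elision shares a bar with the next section but does not change this unit's count.

15 measures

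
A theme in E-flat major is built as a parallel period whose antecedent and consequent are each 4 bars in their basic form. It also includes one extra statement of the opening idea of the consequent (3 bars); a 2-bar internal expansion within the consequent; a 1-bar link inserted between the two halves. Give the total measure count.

14 measures

Basic parallel period: 4 + 4 = 8 bars.
8 (basic form) + 3 (extra statement) + 2 (internal expansion) + 1 (link) = 14.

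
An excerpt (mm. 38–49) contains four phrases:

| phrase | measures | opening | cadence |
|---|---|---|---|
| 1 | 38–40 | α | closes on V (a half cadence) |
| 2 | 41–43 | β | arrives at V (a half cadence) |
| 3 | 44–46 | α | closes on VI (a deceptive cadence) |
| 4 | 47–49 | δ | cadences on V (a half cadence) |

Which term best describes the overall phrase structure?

phrase group

Phrase 4 ends with a half cadence, no stronger than phrase 2's half cadence, so the four phrases do not form a double period; nor do phrases 3–4 duplicate 1–2, so it is not a repeated period. With no phrase reaching a conclusive cadence, the passage is a phrase group.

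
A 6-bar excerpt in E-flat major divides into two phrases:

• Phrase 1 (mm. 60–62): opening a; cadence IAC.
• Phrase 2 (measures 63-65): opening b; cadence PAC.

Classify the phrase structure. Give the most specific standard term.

contrasting period

Phrase 1 ends with an imperfect authentic cadence (weaker) and phrase 2 with a perfect authentic cadence (stronger): antecedent + consequent = a period.
The two phrases open with different material (a / b), so the period is contrasting.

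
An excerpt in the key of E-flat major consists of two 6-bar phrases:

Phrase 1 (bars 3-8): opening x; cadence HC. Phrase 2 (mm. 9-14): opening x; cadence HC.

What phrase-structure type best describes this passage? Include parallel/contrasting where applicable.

Both phrases have the same opening (x) and the same cadence (half cadence): the second is a restatement, not a consequent, so this is a repeated phrase rather than a period.

repeated phrase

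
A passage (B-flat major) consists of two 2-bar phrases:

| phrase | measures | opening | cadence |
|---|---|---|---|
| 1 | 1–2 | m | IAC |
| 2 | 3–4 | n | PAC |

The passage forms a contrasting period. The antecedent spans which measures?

measures 1–2

The antecedent is the phrase ending with the weaker cadence (imperfect authentic cadence, phrase 1) and the consequent the one ending more conclusively (perfect authentic cadence, phrase 2); the antecedent is mm. 1–2.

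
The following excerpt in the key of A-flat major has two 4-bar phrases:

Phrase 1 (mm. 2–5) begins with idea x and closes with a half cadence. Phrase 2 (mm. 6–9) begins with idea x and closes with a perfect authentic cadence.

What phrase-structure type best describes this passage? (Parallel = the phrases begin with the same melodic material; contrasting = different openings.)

parallel period

Phrase 1 ends with a half cadence (weaker) and phrase 2 with a perfect authentic cadence (stronger): antecedent + consequent = a period.
The two phrases open with the same material (x / x), so the period is parallel.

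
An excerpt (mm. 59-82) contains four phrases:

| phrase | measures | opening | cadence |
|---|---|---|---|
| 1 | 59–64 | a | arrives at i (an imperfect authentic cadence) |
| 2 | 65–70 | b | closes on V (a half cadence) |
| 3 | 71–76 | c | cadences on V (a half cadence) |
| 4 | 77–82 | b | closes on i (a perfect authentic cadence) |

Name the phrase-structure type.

contrasting double period

Four phrases in two halves: the first half (mm. 59-70) ends with a half cadence, the second (mm. 71–82) with a perfect authentic cadence — a large antecedent–consequent pair, i.e. a double period.
Phrase 3 begins with different material from phrase 1, making it contrasting.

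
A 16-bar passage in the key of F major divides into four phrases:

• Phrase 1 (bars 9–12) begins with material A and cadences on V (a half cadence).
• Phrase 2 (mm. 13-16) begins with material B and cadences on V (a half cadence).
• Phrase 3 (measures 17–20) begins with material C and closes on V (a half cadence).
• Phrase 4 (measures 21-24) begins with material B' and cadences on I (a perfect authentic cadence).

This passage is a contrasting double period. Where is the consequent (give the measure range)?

In a double period the four phrases pair into a large antecedent (phrases 1–2, ending half cadence) and a large consequent (phrases 3–4, ending perfect authentic cadence). The consequent spans bars 17–24.

measures 17–24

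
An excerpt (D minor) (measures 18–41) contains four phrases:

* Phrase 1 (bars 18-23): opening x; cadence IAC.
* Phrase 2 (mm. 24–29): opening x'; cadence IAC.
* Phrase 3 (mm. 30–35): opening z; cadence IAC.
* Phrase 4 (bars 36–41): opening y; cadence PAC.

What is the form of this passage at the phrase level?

Four phrases in two halves: the first half (mm. 18–29) ends with an imperfect authentic cadence, the second (measures 30-41) with a perfect authentic cadence — a large antecedent–consequent pair, i.e. a double period.
Phrase 3 begins with different material from phrase 1, making it contrasting.

contrasting double period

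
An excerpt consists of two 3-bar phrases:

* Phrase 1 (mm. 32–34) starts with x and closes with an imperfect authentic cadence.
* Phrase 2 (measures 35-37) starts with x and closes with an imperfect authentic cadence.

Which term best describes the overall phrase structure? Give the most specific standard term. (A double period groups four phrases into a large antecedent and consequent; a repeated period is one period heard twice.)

repeated phrase

Both phrases have the same opening (x) and the same cadence (imperfect authentic cadence): the second is a restatement, not a consequent, so this is a repeated phrase rather than a period.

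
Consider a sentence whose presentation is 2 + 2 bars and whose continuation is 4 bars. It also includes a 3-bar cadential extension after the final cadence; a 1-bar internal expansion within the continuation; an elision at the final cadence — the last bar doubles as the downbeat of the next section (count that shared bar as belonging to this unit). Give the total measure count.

12 measures

Basic sentence: 2 + 2 + 4 = 8 bars.
8 (basic form) + 3 (cadential extension) + 1 (internal expansion) = 12.
The elision shares a bar with the next section but does not change this unit's count.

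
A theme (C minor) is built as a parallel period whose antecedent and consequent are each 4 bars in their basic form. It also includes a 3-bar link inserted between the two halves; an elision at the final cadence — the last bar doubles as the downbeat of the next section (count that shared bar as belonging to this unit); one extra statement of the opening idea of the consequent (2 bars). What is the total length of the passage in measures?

Basic parallel period: 4 + 4 = 8 bars.
8 (basic form) + 3 (link) + 2 (extra statement) = 13.
The elision shares a bar with the next section but does not change this unit's count.

13 measures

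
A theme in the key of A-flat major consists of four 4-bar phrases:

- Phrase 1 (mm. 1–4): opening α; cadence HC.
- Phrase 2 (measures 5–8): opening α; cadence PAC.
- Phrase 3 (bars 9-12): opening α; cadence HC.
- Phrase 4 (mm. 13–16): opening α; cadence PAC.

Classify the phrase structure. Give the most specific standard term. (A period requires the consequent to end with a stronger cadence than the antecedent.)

The cadence pattern HC–PAC–HC–PAC is weak–strong twice, and phrases 3–4 restate phrases 1–2: a period heard twice, not a double period (which would end weakly at phrase 2).

repeated period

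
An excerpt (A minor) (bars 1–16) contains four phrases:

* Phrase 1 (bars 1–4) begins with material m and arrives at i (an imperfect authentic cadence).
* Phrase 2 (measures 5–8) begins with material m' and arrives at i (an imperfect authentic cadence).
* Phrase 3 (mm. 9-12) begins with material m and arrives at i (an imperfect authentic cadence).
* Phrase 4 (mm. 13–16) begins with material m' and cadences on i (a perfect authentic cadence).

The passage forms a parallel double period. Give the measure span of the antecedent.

In a double period the first pair of phrases (ending imperfect authentic cadence) is the large antecedent and the second pair (ending perfect authentic cadence) is the large consequent; the antecedent is measures 1–8.

measures 1–8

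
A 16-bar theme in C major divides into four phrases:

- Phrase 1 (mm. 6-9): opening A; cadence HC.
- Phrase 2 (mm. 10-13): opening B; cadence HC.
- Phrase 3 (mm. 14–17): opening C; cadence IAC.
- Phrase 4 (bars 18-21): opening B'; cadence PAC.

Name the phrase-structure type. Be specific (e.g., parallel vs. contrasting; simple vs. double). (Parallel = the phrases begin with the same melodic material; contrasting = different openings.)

Four phrases in two halves: the first half (bars 6–13) ends with a half cadence, the second (bars 14-21) with a perfect authentic cadence — a large antecedent–consequent pair, i.e. a double period.
Phrase 3 begins with different material from phrase 1, making it contrasting.

contrasting double period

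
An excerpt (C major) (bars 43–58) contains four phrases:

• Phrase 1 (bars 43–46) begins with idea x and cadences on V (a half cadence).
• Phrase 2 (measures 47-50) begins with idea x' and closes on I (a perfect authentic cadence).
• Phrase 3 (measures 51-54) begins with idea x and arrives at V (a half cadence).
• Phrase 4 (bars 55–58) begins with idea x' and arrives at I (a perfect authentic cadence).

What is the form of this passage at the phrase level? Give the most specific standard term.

repeated period

The cadence pattern HC–PAC–HC–PAC is weak–strong twice, and phrases 3–4 restate phrases 1–2: a period heard twice, not a double period (which would end weakly at phrase 2).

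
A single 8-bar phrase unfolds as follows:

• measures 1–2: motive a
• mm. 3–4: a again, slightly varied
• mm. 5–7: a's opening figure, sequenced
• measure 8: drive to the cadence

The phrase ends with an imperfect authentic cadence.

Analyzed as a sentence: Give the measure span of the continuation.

After the presentation (measures 1–4), the continuation covers the fragmentation through the cadence: measures 5–8.

measures 5–8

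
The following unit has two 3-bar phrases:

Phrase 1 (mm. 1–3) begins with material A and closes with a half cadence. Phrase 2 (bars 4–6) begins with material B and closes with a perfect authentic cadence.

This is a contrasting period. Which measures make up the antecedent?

The phrase ending with the weaker cadence (half cadence) is the antecedent; the one ending more conclusively (perfect authentic cadence) is the consequent. The antecedent is measures 1–3.

measures 1–3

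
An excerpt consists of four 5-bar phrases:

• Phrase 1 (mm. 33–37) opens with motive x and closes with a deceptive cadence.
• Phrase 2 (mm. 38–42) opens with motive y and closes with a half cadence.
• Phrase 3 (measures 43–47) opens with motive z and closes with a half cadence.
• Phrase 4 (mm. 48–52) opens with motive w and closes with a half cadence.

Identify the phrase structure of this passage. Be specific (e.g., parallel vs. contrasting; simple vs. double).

Phrase 4 ends with a half cadence, no stronger than phrase 2's half cadence, so the four phrases do not form a double period; nor do phrases 3–4 duplicate 1–2, so it is not a repeated period. With no phrase reaching a conclusive cadence, the passage is a phrase group.

phrase group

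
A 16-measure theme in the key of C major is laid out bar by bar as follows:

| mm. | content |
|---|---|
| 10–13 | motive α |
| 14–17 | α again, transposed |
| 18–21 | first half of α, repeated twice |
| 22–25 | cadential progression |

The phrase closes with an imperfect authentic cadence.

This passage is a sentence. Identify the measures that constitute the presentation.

measures 10–17

The presentation of a sentence is the basic idea (measures 10-13) plus its repetition (measures 14–17); the presentation is therefore mm. 10-17.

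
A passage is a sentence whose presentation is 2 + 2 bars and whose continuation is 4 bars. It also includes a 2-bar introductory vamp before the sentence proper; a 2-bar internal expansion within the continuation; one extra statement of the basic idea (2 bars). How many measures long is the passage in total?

14 measures

Basic sentence: 2 + 2 + 4 = 8 bars.
8 (basic form) + 2 (introduction) + 2 (internal expansion) + 2 (extra statement) = 14.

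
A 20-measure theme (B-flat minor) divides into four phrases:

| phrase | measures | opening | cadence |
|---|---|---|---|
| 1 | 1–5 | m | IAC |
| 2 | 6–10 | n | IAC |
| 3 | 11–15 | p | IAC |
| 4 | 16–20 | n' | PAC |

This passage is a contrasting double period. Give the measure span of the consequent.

In a double period the four phrases pair into a large antecedent (phrases 1–2, ending imperfect authentic cadence) and a large consequent (phrases 3–4, ending perfect authentic cadence). The consequent spans measures 11–20.

measures 11–20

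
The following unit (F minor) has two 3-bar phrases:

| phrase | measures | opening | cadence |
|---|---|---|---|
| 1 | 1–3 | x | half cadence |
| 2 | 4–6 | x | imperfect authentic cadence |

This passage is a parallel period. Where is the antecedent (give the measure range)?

measures 1–3

The antecedent is the phrase ending with the weaker cadence (half cadence, phrase 1) and the consequent the one ending more conclusively (imperfect authentic cadence, phrase 2); the antecedent is mm. 1–3.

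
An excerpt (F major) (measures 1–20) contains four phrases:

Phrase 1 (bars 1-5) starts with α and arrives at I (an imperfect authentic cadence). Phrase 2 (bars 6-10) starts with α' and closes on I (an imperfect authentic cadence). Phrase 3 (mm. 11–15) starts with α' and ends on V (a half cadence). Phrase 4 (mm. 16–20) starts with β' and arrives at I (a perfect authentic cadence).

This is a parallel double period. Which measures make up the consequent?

In a double period the first pair of phrases (ending imperfect authentic cadence) is the large antecedent and the second pair (ending perfect authentic cadence) is the large consequent; the consequent is measures 11–20.

measures 11–20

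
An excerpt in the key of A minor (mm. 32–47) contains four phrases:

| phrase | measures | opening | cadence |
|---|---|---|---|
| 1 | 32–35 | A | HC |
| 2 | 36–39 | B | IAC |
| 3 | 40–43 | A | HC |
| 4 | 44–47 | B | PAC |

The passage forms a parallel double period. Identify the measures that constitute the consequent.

measures 40–47

In a double period the four phrases pair into a large antecedent (phrases 1–2, ending imperfect authentic cadence) and a large consequent (phrases 3–4, ending perfect authentic cadence). The consequent spans mm. 40–47.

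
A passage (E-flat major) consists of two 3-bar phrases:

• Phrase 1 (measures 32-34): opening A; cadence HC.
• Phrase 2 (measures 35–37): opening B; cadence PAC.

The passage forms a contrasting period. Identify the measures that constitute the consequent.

measures 35–37

The antecedent is the phrase ending with the weaker cadence (half cadence, phrase 1) and the consequent the one ending more conclusively (perfect authentic cadence, phrase 2); the consequent is mm. 35–37.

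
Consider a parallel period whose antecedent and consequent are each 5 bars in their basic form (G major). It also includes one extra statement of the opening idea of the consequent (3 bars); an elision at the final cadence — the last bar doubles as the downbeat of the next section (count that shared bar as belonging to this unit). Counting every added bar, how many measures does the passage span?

Basic parallel period: 5 + 5 = 10 bars.
10 (basic form) + 3 (extra statement) = 13.
The elision shares a bar with the next section but does not change this unit's count.

13 measures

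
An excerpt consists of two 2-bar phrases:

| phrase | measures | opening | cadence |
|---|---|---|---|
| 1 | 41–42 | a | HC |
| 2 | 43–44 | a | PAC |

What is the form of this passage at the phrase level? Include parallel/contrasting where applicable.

Phrase 1 ends with a half cadence (weaker) and phrase 2 with a perfect authentic cadence (stronger): antecedent + consequent = a period.
The two phrases open with the same material (a / a), so the period is parallel.

parallel period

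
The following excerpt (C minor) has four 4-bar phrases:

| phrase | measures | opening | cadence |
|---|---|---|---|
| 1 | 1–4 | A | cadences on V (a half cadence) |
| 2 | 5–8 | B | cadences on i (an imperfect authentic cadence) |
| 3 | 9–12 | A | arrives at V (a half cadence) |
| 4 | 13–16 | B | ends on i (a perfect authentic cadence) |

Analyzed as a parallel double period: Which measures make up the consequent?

In a double period the four phrases pair into a large antecedent (phrases 1–2, ending imperfect authentic cadence) and a large consequent (phrases 3–4, ending perfect authentic cadence). The consequent spans measures 9-16.

measures 9–16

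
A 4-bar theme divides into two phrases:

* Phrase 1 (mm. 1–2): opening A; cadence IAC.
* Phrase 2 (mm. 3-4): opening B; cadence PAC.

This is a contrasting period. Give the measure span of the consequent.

measures 3–4

The phrase ending with the weaker cadence (imperfect authentic cadence) is the antecedent; the one ending more conclusively (perfect authentic cadence) is the consequent. The consequent is measures 3–4.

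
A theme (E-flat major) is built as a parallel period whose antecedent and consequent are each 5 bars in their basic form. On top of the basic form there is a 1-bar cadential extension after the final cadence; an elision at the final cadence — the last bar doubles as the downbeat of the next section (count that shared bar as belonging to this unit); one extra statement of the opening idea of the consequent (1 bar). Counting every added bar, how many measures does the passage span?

12 measures

Basic parallel period: 5 + 5 = 10 bars.
10 (basic form) + 1 (cadential extension) + 1 (extra statement) = 12.
The elision shares a bar with the next section but does not change this unit's count.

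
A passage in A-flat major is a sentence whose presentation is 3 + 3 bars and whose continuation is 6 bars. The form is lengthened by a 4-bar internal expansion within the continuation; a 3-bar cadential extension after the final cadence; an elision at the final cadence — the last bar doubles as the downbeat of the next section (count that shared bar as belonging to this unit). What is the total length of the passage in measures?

19 measures

Basic sentence: 3 + 3 + 6 = 12 bars.
12 (basic form) + 4 (internal expansion) + 3 (cadential extension) = 19.
The elision shares a bar with the next section but does not change this unit's count.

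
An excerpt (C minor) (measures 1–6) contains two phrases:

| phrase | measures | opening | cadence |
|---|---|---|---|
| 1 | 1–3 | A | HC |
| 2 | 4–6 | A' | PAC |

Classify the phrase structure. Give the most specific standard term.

parallel period

Phrase 1 ends with a half cadence (weaker) and phrase 2 with a perfect authentic cadence (stronger): antecedent + consequent = a period.
The two phrases open with the same material (A / A'), so the period is parallel.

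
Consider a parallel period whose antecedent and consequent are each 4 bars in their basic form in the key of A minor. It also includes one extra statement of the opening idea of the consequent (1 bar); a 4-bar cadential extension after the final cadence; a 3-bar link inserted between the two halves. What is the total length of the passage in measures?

16 measures

Basic parallel period: 4 + 4 = 8 bars.
8 (basic form) + 1 (extra statement) + 4 (cadential extension) + 3 (link) = 16.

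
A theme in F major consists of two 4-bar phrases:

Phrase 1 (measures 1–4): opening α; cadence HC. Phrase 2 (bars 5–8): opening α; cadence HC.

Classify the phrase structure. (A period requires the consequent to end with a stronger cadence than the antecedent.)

repeated phrase

Both phrases have the same opening (α) and the same cadence (half cadence): the second is a restatement, not a consequent, so this is a repeated phrase rather than a period.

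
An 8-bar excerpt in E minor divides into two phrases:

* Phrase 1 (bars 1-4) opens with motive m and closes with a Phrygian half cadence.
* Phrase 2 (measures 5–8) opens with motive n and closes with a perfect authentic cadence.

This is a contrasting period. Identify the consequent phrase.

phrase 2

The phrase ending with the weaker cadence (Phrygian half cadence) is the antecedent; the one ending more conclusively (perfect authentic cadence) is the consequent. The consequent is phrase 2.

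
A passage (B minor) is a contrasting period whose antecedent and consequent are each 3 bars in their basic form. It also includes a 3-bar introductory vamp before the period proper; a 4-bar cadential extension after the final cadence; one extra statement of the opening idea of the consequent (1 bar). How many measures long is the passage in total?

Basic contrasting period: 3 + 3 = 6 bars.
6 (basic form) + 3 (introduction) + 4 (cadential extension) + 1 (extra statement) = 14.

14 measures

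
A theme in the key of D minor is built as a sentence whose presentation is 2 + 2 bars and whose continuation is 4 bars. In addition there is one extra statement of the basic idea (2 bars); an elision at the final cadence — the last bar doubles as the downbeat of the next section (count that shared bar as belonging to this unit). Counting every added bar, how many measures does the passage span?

Basic sentence: 2 + 2 + 4 = 8 bars.
8 (basic form) + 2 (extra statement) = 10.
The elision shares a bar with the next section but does not change this unit's count.

10 measures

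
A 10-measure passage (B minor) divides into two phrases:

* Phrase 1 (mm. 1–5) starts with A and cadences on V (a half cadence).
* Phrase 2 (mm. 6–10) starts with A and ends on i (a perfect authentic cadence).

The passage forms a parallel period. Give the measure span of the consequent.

The phrase ending with the weaker cadence (half cadence) is the antecedent; the one ending more conclusively (perfect authentic cadence) is the consequent. The consequent is measures 6–10.

measures 6–10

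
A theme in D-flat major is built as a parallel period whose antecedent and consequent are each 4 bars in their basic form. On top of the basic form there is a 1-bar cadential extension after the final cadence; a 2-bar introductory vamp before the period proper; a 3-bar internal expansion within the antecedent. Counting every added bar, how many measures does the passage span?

Basic parallel period: 4 + 4 = 8 bars.
8 (basic form) + 1 (cadential extension) + 2 (introduction) + 3 (internal expansion) = 14.

14 measures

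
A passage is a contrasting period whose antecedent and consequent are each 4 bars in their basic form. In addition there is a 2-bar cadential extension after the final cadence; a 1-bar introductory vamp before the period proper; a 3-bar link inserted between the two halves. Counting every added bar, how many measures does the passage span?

Basic contrasting period: 4 + 4 = 8 bars.
8 (basic form) + 2 (cadential extension) + 1 (introduction) + 3 (link) = 14.

14 measures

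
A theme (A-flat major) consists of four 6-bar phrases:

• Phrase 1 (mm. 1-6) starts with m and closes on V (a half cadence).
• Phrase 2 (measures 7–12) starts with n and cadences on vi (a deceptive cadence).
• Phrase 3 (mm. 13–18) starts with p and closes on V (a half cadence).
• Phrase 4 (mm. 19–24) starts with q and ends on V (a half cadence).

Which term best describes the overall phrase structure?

Phrase 4 ends with a half cadence, no stronger than phrase 2's deceptive cadence, so the four phrases do not form a double period; nor do phrases 3–4 duplicate 1–2, so it is not a repeated period. With no phrase reaching a conclusive cadence, the passage is a phrase group.

phrase group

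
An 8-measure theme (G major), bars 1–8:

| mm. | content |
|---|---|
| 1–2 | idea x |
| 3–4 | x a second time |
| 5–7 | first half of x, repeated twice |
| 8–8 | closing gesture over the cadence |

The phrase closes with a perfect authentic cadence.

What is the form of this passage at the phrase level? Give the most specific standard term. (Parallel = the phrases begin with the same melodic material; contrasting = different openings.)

Basic idea (measures 1–2) + its repetition (bars 3–4) form the presentation; fragmentation and cadence (mm. 5–8) form the continuation — the 8-bar whole is a sentence.

sentence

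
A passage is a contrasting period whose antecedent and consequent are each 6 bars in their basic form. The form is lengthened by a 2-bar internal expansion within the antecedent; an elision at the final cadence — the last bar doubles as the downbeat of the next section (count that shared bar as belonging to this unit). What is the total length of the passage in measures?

14 measures

Basic contrasting period: 6 + 6 = 12 bars.
12 (basic form) + 2 (internal expansion) = 14.
The elision shares a bar with the next section but does not change this unit's count.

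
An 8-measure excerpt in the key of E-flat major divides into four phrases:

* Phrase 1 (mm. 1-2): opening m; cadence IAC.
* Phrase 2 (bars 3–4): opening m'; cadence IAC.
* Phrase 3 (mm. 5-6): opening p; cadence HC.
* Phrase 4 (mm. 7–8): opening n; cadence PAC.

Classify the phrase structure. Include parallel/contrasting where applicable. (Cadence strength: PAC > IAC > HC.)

contrasting double period

Four phrases in two halves: the first half (mm. 1–4) ends with an imperfect authentic cadence, the second (mm. 5-8) with a perfect authentic cadence — a large antecedent–consequent pair, i.e. a double period.
Phrase 3 begins with different material from phrase 1, making it contrasting.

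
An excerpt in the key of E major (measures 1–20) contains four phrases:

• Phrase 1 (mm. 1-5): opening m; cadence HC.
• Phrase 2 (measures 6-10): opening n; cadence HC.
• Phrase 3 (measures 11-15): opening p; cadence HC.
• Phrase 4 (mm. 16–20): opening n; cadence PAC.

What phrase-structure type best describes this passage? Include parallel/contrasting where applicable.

contrasting double period

Four phrases in two halves: the first half (mm. 1–10) ends with a half cadence, the second (bars 11–20) with a perfect authentic cadence — a large antecedent–consequent pair, i.e. a double period.
Phrase 3 begins with different material from phrase 1, making it contrasting.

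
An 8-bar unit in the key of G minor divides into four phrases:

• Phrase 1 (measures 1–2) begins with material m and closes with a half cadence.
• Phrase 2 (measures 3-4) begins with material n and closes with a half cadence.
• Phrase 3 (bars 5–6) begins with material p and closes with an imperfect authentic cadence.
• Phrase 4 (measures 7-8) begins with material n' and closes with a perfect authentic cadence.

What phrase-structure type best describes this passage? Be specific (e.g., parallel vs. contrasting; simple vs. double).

Four phrases in two halves: the first half (measures 1–4) ends with a half cadence, the second (mm. 5–8) with a perfect authentic cadence — a large antecedent–consequent pair, i.e. a double period.
Phrase 3 begins with different material from phrase 1, making it contrasting.

contrasting double period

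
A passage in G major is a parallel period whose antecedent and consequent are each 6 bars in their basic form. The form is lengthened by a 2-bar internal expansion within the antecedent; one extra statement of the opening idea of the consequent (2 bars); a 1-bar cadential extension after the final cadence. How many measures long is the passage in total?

Basic parallel period: 6 + 6 = 12 bars.
12 (basic form) + 2 (internal expansion) + 2 (extra statement) + 1 (cadential extension) = 17.

17 measures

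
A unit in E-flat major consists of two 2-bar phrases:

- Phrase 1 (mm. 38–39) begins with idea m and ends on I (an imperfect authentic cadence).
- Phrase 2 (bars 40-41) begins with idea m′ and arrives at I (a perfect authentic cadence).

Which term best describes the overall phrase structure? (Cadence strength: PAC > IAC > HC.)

parallel period

Phrase 1 ends with an imperfect authentic cadence (weaker) and phrase 2 with a perfect authentic cadence (stronger): antecedent + consequent = a period.
The two phrases open with the same material (m / m′), so the period is parallel.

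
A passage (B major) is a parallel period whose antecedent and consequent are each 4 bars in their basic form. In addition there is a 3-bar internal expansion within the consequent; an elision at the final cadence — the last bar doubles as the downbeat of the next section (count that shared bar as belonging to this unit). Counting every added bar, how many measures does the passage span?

Basic parallel period: 4 + 4 = 8 bars.
8 (basic form) + 3 (internal expansion) = 11.
The elision shares a bar with the next section but does not change this unit's count.

11 measures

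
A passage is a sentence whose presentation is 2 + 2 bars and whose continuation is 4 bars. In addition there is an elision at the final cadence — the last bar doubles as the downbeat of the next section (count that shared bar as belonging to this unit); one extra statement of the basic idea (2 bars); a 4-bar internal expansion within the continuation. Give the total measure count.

Basic sentence: 2 + 2 + 4 = 8 bars.
8 (basic form) + 2 (extra statement) + 4 (internal expansion) = 14.
The elision shares a bar with the next section but does not change this unit's count.

14 measures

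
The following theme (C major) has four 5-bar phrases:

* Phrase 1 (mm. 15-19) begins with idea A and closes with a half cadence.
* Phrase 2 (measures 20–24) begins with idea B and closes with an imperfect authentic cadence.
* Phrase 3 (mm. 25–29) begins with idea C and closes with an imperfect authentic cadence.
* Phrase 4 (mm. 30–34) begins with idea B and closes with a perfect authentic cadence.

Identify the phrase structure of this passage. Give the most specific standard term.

Four phrases in two halves: the first half (bars 15–24) ends with an imperfect authentic cadence, the second (mm. 25–34) with a perfect authentic cadence — a large antecedent–consequent pair, i.e. a double period.
Phrase 3 begins with different material from phrase 1, making it contrasting.

contrasting double period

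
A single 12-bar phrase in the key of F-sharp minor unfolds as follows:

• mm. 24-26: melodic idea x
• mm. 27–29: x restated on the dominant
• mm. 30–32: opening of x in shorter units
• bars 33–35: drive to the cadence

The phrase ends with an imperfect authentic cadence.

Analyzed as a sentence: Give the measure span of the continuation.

After the presentation (mm. 24–29), the continuation covers the fragmentation through the cadence: mm. 30–35.

measures 30–35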